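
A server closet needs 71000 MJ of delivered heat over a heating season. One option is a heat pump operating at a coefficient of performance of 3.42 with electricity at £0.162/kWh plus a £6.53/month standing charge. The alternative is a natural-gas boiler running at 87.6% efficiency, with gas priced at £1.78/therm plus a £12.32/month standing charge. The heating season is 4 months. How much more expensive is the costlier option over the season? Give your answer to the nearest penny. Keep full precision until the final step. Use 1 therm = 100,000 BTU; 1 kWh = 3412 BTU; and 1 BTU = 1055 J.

£456.34

Heat load = 71000 MJ = 71,000,000,000 J / 1055 = 67,298,578 BTU
Gas: input = 67,298,578 / 0.876 = 76,824,861 BTU = 768.2 therm → 768.2 × £1.78 = £1,367.48; + 4 × £12.32 standing = £1,416.76
Heat pump: 67,298,578 BTU / 3412 = 19,720 kWh heat; / 3.42 = 5,767 kWh in → × £0.162 = £934.30; + 4 × £6.53 standing = £960.42
Difference = |£1,416.76 − £960.42| = £456.34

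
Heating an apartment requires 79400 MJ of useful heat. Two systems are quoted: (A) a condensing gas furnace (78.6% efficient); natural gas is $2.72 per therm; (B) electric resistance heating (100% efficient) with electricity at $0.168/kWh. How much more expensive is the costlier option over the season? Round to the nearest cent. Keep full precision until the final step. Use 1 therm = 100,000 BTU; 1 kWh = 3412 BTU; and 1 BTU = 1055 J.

$1101.24

Heat load = 79400 MJ = 79,400,000,000 J / 1055 = 75,260,664 BTU
Gas: input = 75,260,664 / 0.786 = 95,751,480 BTU = 957.5 therm → 957.5 × $2.72 = $2,604.44
Electric: 75,260,664 BTU / 3412 = 22,060 kWh → × $0.168 = $3,705.68
Difference = |$2,604.44 − $3,705.68| = $1,101.24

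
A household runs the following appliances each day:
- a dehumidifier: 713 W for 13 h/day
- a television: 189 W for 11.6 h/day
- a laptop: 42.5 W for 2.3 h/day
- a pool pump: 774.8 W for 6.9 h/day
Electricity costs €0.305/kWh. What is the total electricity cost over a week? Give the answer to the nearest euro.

€36

dehumidifier: 713 W × 13 h × 7 d = 64,883 Wh = 64.88 kWh
television: 189 W × 11.6 h × 7 d = 15,347 Wh = 15.35 kWh
laptop: 42.5 W × 2.3 h × 7 d = 684 Wh = 0.6842 kWh
pool pump: 774.8 W × 6.9 h × 7 d = 37,423 Wh = 37.42 kWh
Total energy = 64.88 + 15.35 + 0.6842 + 37.42 = 118.3 kWh
Cost = 118.3 kWh × €0.305 = €36.09 ≈ €36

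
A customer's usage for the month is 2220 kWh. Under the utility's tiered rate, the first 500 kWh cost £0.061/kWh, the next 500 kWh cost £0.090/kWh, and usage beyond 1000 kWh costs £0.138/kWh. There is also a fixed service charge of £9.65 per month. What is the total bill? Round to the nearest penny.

£253.51

First 500 kWh × £0.061 = £30.50
Next 500 kWh × £0.090 = £45.00
Remaining 1220 kWh × £0.138 = £168.36
Energy charge = £243.86; + service £9.65 = £253.51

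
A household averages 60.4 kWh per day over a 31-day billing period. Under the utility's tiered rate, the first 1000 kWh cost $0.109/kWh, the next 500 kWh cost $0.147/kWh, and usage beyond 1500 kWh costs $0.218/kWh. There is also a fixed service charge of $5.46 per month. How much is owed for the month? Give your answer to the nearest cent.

Usage = 60.4 kWh/day × 31 days = 1872.4 kWh
First 1000 kWh × $0.109 = $109.00
Next 500 kWh × $0.147 = $73.50
Remaining 372.4 kWh × $0.218 = $81.18
Energy charge = $263.68; + service $5.46 = $269.14

$269.14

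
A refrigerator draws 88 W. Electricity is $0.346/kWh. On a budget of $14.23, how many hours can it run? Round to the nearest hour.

Energy budget = $14.23 / $0.346 per kWh = 41.13 kWh = 41,127 Wh
Runtime = 41,127 Wh / 88 W = 467.4 h

467 h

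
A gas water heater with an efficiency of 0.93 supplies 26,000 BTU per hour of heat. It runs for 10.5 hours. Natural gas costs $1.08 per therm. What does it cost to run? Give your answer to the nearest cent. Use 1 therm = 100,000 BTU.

Heat delivered = 26,000 BTU/h × 10.5 h = 273,000 BTU
Gas input = 273,000 / 0.93 = 293,548 BTU
= 293,548 / 100,000 = 2.935 therm
Cost = 2.935 × $1.08/therm = $3.17

$3.17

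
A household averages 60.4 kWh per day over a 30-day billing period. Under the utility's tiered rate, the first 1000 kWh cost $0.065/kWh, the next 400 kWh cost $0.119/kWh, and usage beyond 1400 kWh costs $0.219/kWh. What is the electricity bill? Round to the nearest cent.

Usage = 60.4 kWh/day × 30 days = 1812 kWh
First 1000 kWh × $0.065 = $65.00
Next 400 kWh × $0.119 = $47.60
Remaining 412 kWh × $0.219 = $90.23
Total = $202.83

$202.83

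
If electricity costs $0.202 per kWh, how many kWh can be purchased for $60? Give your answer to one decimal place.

297.0 kWh

$60 / $0.202 per kWh = 297 kWh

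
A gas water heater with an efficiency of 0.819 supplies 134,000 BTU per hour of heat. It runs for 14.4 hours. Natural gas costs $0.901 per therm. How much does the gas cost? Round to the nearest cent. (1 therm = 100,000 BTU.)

Heat delivered = 134,000 BTU/h × 14.4 h = 1,929,600 BTU
Gas input = 1,929,600 / 0.819 = 2,356,044 BTU
= 2,356,044 / 100,000 = 23.56 therm
Cost = 23.56 × $0.901/therm = $21.23

$21.23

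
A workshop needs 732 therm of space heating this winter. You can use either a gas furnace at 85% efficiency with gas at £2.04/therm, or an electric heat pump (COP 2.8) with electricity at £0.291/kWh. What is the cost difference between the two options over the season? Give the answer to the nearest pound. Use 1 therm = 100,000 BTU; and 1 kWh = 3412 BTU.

Heat load = 732 therm × 100,000 = 73,200,000 BTU
Gas: input = 73,200,000 / 0.85 = 86,117,647 BTU = 861.2 therm → 861.2 × £2.04 = £1,756.80
Heat pump: 73,200,000 BTU / 3412 = 21,450 kWh heat; / 2.8 = 7,662 kWh in → × £0.291 = £2,229.65
Difference = |£1,756.80 − £2,229.65| = £472.85 ≈ £473

£473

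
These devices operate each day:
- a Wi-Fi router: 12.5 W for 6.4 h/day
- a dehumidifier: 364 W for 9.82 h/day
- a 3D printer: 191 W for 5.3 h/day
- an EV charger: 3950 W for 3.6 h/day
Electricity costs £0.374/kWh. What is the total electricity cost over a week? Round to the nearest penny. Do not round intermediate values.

£49.45

Wi-Fi router: 12.5 W × 6.4 h × 7 d = 560 Wh = 0.56 kWh
dehumidifier: 364 W × 9.82 h × 7 d = 25,021 Wh = 25.02 kWh
3D printer: 191 W × 5.3 h × 7 d = 7,086 Wh = 7.086 kWh
EV charger: 3950 W × 3.6 h × 7 d = 99,540 Wh = 99.54 kWh
Total energy = 0.56 + 25.02 + 7.086 + 99.54 = 132.2 kWh
Cost = 132.2 kWh × £0.374 = £49.45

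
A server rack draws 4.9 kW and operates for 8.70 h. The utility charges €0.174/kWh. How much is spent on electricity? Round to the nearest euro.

€7

Energy = 4900 W × 8.70 h = 42,630 Wh = 42.63 kWh
Cost = 42.63 kWh × €0.174/kWh = €7.42 ≈ €7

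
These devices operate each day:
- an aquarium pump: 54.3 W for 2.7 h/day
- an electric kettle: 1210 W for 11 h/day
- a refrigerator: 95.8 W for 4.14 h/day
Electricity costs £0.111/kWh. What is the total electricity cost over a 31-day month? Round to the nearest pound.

aquarium pump: 54.3 W × 2.7 h × 31 d = 4,545 Wh = 4.545 kWh
electric kettle: 1210 W × 11 h × 31 d = 412,610 Wh = 412.6 kWh
refrigerator: 95.8 W × 4.14 h × 31 d = 12,295 Wh = 12.29 kWh
Total energy = 4.545 + 412.6 + 12.29 = 429.4 kWh
Cost = 429.4 kWh × £0.111 = £47.67 ≈ £48

£48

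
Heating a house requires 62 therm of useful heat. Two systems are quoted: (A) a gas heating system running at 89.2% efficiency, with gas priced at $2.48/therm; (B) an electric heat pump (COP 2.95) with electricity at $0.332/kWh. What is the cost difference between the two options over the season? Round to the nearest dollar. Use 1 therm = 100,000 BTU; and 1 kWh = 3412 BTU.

$32

Heat load = 62 therm × 100,000 = 6,200,000 BTU
Gas: input = 6,200,000 / 0.892 = 6,950,673 BTU = 69.51 therm → 69.51 × $2.48 = $172.38
Heat pump: 6,200,000 BTU / 3412 = 1,817 kWh heat; / 2.95 = 616 kWh in → × $0.332 = $204.50
Difference = |$172.38 − $204.50| = $32.13 ≈ $32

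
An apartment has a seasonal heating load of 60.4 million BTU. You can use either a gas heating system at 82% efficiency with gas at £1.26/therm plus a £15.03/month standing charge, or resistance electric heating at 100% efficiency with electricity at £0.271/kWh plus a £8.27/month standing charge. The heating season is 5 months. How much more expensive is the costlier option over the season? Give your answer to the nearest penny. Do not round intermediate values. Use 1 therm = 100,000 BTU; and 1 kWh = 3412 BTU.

Heat load = 60.4 × 10⁶ BTU = 60,400,000 BTU
Gas: input = 60,400,000 / 0.82 = 73,658,537 BTU = 736.6 therm → 736.6 × £1.26 = £928.10; + 5 × £15.03 standing = £1,003.25
Electric: 60,400,000 BTU / 3412 = 17,700 kWh → × £0.271 = £4,797.30; + 5 × £8.27 standing = £4,838.65
Difference = |£1,003.25 − £4,838.65| = £3,835.41

£3835.41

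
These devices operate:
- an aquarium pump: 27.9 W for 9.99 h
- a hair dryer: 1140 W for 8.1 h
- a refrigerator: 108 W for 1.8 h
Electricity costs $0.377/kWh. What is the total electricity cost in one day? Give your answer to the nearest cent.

$3.66

aquarium pump: 27.9 W × 9.99 h = 279 Wh = 0.2787 kWh
hair dryer: 1140 W × 8.1 h = 9,234 Wh = 9.234 kWh
refrigerator: 108 W × 1.8 h = 194 Wh = 0.1944 kWh
Total energy = 0.2787 + 9.234 + 0.1944 = 9.707 kWh
Cost = 9.707 kWh × $0.377 = $3.66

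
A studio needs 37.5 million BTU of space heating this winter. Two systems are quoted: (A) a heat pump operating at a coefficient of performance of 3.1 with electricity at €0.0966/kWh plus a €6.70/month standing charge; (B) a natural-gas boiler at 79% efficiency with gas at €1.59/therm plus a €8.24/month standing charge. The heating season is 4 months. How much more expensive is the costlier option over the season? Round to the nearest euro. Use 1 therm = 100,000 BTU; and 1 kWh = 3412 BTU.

€418

Heat load = 37.5 × 10⁶ BTU = 37,500,000 BTU
Gas: input = 37,500,000 / 0.79 = 47,468,354 BTU = 474.7 therm → 474.7 × €1.59 = €754.75; + 4 × €8.24 standing = €787.71
Heat pump: 37,500,000 BTU / 3412 = 10,990 kWh heat; / 3.1 = 3,545 kWh in → × €0.0966 = €342.48; + 4 × €6.70 standing = €369.28
Difference = |€787.71 − €369.28| = €418.42 ≈ €418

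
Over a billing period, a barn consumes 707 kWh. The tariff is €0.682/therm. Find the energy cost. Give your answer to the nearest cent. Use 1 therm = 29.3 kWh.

€16.46

707 kWh × (0.03413 therm/kWh) = 24.13 therm
Cost = 24.13 therm × €0.682/therm = €16.46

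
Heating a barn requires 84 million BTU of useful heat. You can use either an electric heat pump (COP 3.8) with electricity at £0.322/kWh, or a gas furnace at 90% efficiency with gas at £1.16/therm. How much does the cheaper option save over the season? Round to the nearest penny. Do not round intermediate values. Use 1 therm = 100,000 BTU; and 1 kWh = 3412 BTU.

£1003.47

Heat load = 84 × 10⁶ BTU = 84,000,000 BTU
Gas: input = 84,000,000 / 0.90 = 93,333,333 BTU = 933.3 therm → 933.3 × £1.16 = £1,082.67
Heat pump: 84,000,000 BTU / 3412 = 24,620 kWh heat; / 3.8 = 6,479 kWh in → × £0.322 = £2,086.14
Difference = |£1,082.67 − £2,086.14| = £1,003.47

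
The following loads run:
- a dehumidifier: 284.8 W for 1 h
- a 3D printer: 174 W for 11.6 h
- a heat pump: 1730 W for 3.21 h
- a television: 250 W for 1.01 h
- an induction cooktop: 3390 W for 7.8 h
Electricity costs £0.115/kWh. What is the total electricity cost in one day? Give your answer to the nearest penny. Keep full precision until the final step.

dehumidifier: 284.8 W × 1 h = 285 Wh = 0.2848 kWh
3D printer: 174 W × 11.6 h = 2,018 Wh = 2.018 kWh
heat pump: 1730 W × 3.21 h = 5,553 Wh = 5.553 kWh
television: 250 W × 1.01 h = 252 Wh = 0.2525 kWh
induction cooktop: 3390 W × 7.8 h = 26,442 Wh = 26.44 kWh
Total energy = 0.2848 + 2.018 + 5.553 + 0.2525 + 26.44 = 34.55 kWh
Cost = 34.55 kWh × £0.115 = £3.97

£3.97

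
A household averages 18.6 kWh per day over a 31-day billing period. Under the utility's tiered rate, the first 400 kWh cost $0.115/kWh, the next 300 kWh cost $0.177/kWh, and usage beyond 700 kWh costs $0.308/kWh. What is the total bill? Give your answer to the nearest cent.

$77.26

Usage = 18.6 kWh/day × 31 days = 576.6 kWh
First 400 kWh × $0.115 = $46.00
Next 176.6 kWh × $0.177 = $31.26
Remaining tier: 0 kWh (not reached)
Total = $77.26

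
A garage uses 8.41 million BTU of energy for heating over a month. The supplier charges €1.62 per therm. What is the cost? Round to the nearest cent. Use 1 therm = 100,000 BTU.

€136.24

8.41 million BTU × (10 therm/million BTU) = 84.1 therm
Cost = 84.1 therm × €1.62/therm = €136.24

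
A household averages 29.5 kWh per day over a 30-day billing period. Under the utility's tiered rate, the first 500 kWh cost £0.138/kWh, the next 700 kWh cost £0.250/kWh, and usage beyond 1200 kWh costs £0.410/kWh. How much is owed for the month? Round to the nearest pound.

Usage = 29.5 kWh/day × 30 days = 885 kWh
First 500 kWh × £0.138 = £69.00
Next 385 kWh × £0.250 = £96.25
Remaining tier: 0 kWh (not reached)
Total = £165.25 ≈ £165

£165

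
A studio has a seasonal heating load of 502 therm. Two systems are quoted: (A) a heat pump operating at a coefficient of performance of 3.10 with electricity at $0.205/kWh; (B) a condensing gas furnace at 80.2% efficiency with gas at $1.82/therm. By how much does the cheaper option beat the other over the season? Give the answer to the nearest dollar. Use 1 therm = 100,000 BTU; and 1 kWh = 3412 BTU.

Heat load = 502 therm × 100,000 = 50,200,000 BTU
Gas: input = 50,200,000 / 0.802 = 62,593,516 BTU = 625.9 therm → 625.9 × $1.82 = $1,139.20
Heat pump: 50,200,000 BTU / 3412 = 14,710 kWh heat; / 3.10 = 4,746 kWh in → × $0.205 = $972.94
Difference = |$1,139.20 − $972.94| = $166.26 ≈ $166

$166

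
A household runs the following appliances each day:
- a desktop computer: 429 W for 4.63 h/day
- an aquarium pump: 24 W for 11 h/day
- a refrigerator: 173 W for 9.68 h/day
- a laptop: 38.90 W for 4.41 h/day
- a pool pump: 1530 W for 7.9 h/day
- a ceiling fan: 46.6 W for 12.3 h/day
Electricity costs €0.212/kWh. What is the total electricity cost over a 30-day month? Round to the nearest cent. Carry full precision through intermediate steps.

€106.57

desktop computer: 429 W × 4.63 h × 30 d = 59,588 Wh = 59.59 kWh
aquarium pump: 24 W × 11 h × 30 d = 7,920 Wh = 7.92 kWh
refrigerator: 173 W × 9.68 h × 30 d = 50,239 Wh = 50.24 kWh
laptop: 38.90 W × 4.41 h × 30 d = 5,146 Wh = 5.146 kWh
pool pump: 1530 W × 7.9 h × 30 d = 362,610 Wh = 362.6 kWh
ceiling fan: 46.6 W × 12.3 h × 30 d = 17,195 Wh = 17.2 kWh
Total energy = 59.59 + 7.92 + 50.24 + 5.146 + 362.6 + 17.2 = 502.7 kWh
Cost = 502.7 kWh × €0.212 = €106.57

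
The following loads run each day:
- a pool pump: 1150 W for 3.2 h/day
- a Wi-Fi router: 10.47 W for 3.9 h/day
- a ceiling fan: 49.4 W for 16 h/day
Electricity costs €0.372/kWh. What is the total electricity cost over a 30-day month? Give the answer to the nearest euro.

€50

pool pump: 1150 W × 3.2 h × 30 d = 110,400 Wh = 110.4 kWh
Wi-Fi router: 10.47 W × 3.9 h × 30 d = 1,225 Wh = 1.225 kWh
ceiling fan: 49.4 W × 16 h × 30 d = 23,712 Wh = 23.71 kWh
Total energy = 110.4 + 1.225 + 23.71 = 135.3 kWh
Cost = 135.3 kWh × €0.372 = €50.35 ≈ €50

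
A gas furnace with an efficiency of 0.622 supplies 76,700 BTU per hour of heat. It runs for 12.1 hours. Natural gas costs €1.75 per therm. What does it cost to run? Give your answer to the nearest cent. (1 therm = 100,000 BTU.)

Heat delivered = 76,700 BTU/h × 12.1 h = 928,070 BTU
Gas input = 928,070 / 0.622 = 1,492,074 BTU
= 1,492,074 / 100,000 = 14.92 therm
Cost = 14.92 × €1.75/therm = €26.11

€26.11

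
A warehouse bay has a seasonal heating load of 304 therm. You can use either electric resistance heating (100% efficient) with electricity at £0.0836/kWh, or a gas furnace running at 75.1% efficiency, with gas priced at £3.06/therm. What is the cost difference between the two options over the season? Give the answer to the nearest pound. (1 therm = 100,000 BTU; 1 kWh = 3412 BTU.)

Heat load = 304 therm × 100,000 = 30,400,000 BTU
Gas: input = 30,400,000 / 0.751 = 40,479,361 BTU = 404.8 therm → 404.8 × £3.06 = £1,238.67
Electric: 30,400,000 BTU / 3412 = 8,910 kWh → × £0.0836 = £744.85
Difference = |£1,238.67 − £744.85| = £493.81 ≈ £494

£494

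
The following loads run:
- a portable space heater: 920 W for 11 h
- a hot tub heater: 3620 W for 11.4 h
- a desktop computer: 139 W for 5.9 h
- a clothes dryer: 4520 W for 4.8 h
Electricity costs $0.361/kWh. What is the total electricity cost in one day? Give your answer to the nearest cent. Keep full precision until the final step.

portable space heater: 920 W × 11 h = 10,120 Wh = 10.12 kWh
hot tub heater: 3620 W × 11.4 h = 41,268 Wh = 41.27 kWh
desktop computer: 139 W × 5.9 h = 820 Wh = 0.8201 kWh
clothes dryer: 4520 W × 4.8 h = 21,696 Wh = 21.7 kWh
Total energy = 10.12 + 41.27 + 0.8201 + 21.7 = 73.9 kWh
Cost = 73.9 kWh × $0.361 = $26.68

$26.68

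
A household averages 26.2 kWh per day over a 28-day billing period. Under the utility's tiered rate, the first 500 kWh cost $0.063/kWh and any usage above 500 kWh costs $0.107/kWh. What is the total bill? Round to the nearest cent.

Usage = 26.2 kWh/day × 28 days = 733.6 kWh
First 500 kWh × $0.063 = $31.50
Remaining 233.6 kWh × $0.107 = $25.00
Total = $56.50

$56.50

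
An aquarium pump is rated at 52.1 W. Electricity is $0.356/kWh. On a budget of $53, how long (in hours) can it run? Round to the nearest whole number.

Energy budget = $53 / $0.356 per kWh = 148.9 kWh = 148,876 Wh
Runtime = 148,876 Wh / 52.1 W = 2,858 h

2858 h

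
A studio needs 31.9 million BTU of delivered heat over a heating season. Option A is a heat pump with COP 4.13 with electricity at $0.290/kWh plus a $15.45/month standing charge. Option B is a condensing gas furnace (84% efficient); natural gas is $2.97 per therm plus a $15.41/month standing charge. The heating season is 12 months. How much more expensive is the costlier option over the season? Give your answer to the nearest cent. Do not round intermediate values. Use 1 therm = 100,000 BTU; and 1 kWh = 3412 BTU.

$470.92

Heat load = 31.9 × 10⁶ BTU = 31,900,000 BTU
Gas: input = 31,900,000 / 0.84 = 37,976,190 BTU = 379.8 therm → 379.8 × $2.97 = $1,127.89; + 12 × $15.41 standing = $1,312.81
Heat pump: 31,900,000 BTU / 3412 = 9,349 kWh heat; / 4.13 = 2,264 kWh in → × $0.290 = $656.49; + 12 × $15.45 standing = $841.89
Difference = |$1,312.81 − $841.89| = $470.92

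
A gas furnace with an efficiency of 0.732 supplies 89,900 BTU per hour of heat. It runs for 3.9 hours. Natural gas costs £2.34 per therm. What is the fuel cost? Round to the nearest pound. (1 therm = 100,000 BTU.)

£11

Heat delivered = 89,900 BTU/h × 3.9 h = 350,610 BTU
Gas input = 350,610 / 0.732 = 478,975 BTU
= 478,975 / 100,000 = 4.79 therm
Cost = 4.79 × £2.34/therm = £11.21 ≈ £11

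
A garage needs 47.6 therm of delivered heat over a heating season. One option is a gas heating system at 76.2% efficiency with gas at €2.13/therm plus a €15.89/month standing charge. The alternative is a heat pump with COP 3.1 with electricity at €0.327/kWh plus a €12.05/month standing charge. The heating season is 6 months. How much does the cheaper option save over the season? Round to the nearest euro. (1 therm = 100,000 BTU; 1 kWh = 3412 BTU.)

Heat load = 47.6 therm × 100,000 = 4,760,000 BTU
Gas: input = 4,760,000 / 0.762 = 6,246,719 BTU = 62.47 therm → 62.47 × €2.13 = €133.06; + 6 × €15.89 standing = €228.40
Heat pump: 4,760,000 BTU / 3412 = 1,395 kWh heat; / 3.1 = 450 kWh in → × €0.327 = €147.16; + 6 × €12.05 standing = €219.46
Difference = |€228.40 − €219.46| = €8.94 ≈ €9

€9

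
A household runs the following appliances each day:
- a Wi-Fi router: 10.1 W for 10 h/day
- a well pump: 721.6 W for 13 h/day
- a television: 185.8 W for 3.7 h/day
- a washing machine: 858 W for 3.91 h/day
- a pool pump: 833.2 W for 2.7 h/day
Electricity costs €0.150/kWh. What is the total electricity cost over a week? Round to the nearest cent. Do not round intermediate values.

Wi-Fi router: 10.1 W × 10 h × 7 d = 707 Wh = 0.707 kWh
well pump: 721.6 W × 13 h × 7 d = 65,666 Wh = 65.67 kWh
television: 185.8 W × 3.7 h × 7 d = 4,812 Wh = 4.812 kWh
washing machine: 858 W × 3.91 h × 7 d = 23,483 Wh = 23.48 kWh
pool pump: 833.2 W × 2.7 h × 7 d = 15,747 Wh = 15.75 kWh
Total energy = 0.707 + 65.67 + 4.812 + 23.48 + 15.75 = 110.4 kWh
Cost = 110.4 kWh × €0.150 = €16.56

€16.56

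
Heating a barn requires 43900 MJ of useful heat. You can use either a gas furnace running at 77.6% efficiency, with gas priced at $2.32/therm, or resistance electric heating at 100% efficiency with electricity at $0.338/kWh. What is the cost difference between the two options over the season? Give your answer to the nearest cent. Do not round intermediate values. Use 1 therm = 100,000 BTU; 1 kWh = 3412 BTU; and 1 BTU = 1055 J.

$2878.06

Heat load = 43900 MJ = 43,900,000,000 J / 1055 = 41,611,374 BTU
Gas: input = 41,611,374 / 0.776 = 53,622,905 BTU = 536.2 therm → 536.2 × $2.32 = $1,244.05
Electric: 41,611,374 BTU / 3412 = 12,200 kWh → × $0.338 = $4,122.11
Difference = |$1,244.05 − $4,122.11| = $2,878.06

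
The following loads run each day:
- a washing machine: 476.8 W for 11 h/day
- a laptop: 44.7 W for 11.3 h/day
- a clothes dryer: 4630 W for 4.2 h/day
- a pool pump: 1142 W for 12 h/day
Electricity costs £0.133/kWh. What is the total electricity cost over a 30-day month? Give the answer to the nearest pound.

£155

washing machine: 476.8 W × 11 h × 30 d = 157,344 Wh = 157.3 kWh
laptop: 44.7 W × 11.3 h × 30 d = 15,153 Wh = 15.15 kWh
clothes dryer: 4630 W × 4.2 h × 30 d = 583,380 Wh = 583.4 kWh
pool pump: 1142 W × 12 h × 30 d = 411,120 Wh = 411.1 kWh
Total energy = 157.3 + 15.15 + 583.4 + 411.1 = 1,167 kWh
Cost = 1,167 kWh × £0.133 = £155.21 ≈ £155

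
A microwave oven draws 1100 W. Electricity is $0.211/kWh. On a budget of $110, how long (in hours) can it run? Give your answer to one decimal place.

Energy budget = $110 / $0.211 per kWh = 521.3 kWh = 521,327 Wh
Runtime = 521,327 Wh / 1100 W = 473.9 h

473.9 h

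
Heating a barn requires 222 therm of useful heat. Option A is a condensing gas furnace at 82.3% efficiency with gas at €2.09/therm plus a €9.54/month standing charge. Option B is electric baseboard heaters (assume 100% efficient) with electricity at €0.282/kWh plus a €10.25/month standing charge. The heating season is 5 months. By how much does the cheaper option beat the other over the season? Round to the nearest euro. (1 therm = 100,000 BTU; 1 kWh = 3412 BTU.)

€1275

Heat load = 222 therm × 100,000 = 22,200,000 BTU
Gas: input = 22,200,000 / 0.823 = 26,974,484 BTU = 269.7 therm → 269.7 × €2.09 = €563.77; + 5 × €9.54 standing = €611.47
Electric: 22,200,000 BTU / 3412 = 6,506 kWh → × €0.282 = €1,834.82; + 5 × €10.25 standing = €1,886.07
Difference = |€611.47 − €1,886.07| = €1,274.60 ≈ €1275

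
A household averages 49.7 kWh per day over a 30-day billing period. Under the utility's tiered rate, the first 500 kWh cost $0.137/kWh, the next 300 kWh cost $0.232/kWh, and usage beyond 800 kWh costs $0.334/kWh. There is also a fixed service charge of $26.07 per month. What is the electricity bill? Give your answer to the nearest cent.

$394.96

Usage = 49.7 kWh/day × 30 days = 1491 kWh
First 500 kWh × $0.137 = $68.50
Next 300 kWh × $0.232 = $69.60
Remaining 691 kWh × $0.334 = $230.79
Energy charge = $368.89; + service $26.07 = $394.96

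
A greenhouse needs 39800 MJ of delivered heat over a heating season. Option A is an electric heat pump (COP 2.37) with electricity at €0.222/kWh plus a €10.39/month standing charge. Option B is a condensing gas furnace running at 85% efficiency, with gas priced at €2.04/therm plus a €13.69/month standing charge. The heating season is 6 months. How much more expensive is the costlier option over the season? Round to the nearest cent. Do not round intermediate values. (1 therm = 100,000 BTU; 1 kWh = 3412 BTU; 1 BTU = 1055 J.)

€110.48

Heat load = 39800 MJ = 39,800,000,000 J / 1055 = 37,725,118 BTU
Gas: input = 37,725,118 / 0.85 = 44,382,492 BTU = 443.8 therm → 443.8 × €2.04 = €905.40; + 6 × €13.69 standing = €987.54
Heat pump: 37,725,118 BTU / 3412 = 11,060 kWh heat; / 2.37 = 4,665 kWh in → × €0.222 = €1,035.68; + 6 × €10.39 standing = €1,098.02
Difference = |€987.54 − €1,098.02| = €110.48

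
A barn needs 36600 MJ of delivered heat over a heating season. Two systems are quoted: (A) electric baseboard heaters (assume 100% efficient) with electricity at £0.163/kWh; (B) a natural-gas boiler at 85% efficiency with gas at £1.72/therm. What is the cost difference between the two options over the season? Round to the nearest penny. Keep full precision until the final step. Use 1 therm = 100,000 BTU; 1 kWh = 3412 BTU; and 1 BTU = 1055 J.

Heat load = 36600 MJ = 36,600,000,000 J / 1055 = 34,691,943 BTU
Gas: input = 34,691,943 / 0.85 = 40,814,051 BTU = 408.1 therm → 408.1 × £1.72 = £702.00
Electric: 34,691,943 BTU / 3412 = 10,170 kWh → × £0.163 = £1,657.32
Difference = |£702.00 − £1,657.32| = £955.32

£955.32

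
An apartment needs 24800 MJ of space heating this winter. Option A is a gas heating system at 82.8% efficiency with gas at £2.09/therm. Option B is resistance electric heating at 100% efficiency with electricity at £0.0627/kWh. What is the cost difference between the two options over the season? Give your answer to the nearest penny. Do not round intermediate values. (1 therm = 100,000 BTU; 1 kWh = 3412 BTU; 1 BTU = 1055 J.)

£161.38

Heat load = 24800 MJ = 24,800,000,000 J / 1055 = 23,507,109 BTU
Gas: input = 23,507,109 / 0.828 = 28,390,228 BTU = 283.9 therm → 283.9 × £2.09 = £593.36
Electric: 23,507,109 BTU / 3412 = 6,890 kWh → × £0.0627 = £431.97
Difference = |£593.36 − £431.97| = £161.38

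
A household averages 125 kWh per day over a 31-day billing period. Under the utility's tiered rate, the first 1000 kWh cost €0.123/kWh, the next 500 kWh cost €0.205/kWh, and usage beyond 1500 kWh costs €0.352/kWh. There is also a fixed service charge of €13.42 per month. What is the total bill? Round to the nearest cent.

€1074.92

Usage = 125 kWh/day × 31 days = 3875 kWh
First 1000 kWh × €0.123 = €123.00
Next 500 kWh × €0.205 = €102.50
Remaining 2375 kWh × €0.352 = €836.00
Energy charge = €1,061.50; + service €13.42 = €1,074.92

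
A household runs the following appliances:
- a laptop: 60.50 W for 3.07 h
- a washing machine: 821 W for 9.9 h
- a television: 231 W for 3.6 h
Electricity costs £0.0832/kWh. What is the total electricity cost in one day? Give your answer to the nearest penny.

laptop: 60.50 W × 3.07 h = 186 Wh = 0.1857 kWh
washing machine: 821 W × 9.9 h = 8,128 Wh = 8.128 kWh
television: 231 W × 3.6 h = 832 Wh = 0.8316 kWh
Total energy = 0.1857 + 8.128 + 0.8316 = 9.145 kWh
Cost = 9.145 kWh × £0.0832 = £0.76

£0.76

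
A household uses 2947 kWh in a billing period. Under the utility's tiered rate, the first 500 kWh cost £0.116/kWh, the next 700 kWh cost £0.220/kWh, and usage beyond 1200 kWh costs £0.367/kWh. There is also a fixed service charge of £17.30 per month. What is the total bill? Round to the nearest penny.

First 500 kWh × £0.116 = £58.00
Next 700 kWh × £0.220 = £154.00
Remaining 1747 kWh × £0.367 = £641.15
Energy charge = £853.15; + service £17.30 = £870.45

£870.45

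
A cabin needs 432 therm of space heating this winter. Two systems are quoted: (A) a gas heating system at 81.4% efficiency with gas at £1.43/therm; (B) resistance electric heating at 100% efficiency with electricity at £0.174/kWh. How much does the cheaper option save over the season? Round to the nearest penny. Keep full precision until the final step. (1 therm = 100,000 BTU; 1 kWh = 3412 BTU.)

£1444.13

Heat load = 432 therm × 100,000 = 43,200,000 BTU
Gas: input = 43,200,000 / 0.814 = 53,071,253 BTU = 530.7 therm → 530.7 × £1.43 = £758.92
Electric: 43,200,000 BTU / 3412 = 12,660 kWh → × £0.174 = £2,203.05
Difference = |£758.92 − £2,203.05| = £1,444.13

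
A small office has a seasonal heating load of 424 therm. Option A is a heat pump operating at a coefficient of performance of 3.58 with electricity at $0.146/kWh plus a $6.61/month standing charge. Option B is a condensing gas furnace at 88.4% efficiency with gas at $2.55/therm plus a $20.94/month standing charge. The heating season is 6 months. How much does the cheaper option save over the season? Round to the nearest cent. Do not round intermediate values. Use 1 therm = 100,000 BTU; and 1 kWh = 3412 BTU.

Heat load = 424 therm × 100,000 = 42,400,000 BTU
Gas: input = 42,400,000 / 0.884 = 47,963,801 BTU = 479.6 therm → 479.6 × $2.55 = $1,223.08; + 6 × $20.94 standing = $1,348.72
Heat pump: 42,400,000 BTU / 3412 = 12,430 kWh heat; / 3.58 = 3,471 kWh in → × $0.146 = $506.79; + 6 × $6.61 standing = $546.45
Difference = |$1,348.72 − $546.45| = $802.27

$802.27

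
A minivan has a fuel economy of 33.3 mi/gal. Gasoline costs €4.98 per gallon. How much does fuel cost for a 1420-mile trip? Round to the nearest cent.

€212.36

Fuel = 1420 mi / 33.3 mpg = 42.64 gal
Cost = 42.64 gal × €4.98/gal = €212.36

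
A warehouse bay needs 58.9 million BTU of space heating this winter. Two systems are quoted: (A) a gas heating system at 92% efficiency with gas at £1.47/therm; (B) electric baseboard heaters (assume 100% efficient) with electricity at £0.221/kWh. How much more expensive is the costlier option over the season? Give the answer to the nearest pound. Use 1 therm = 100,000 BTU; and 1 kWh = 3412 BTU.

Heat load = 58.9 × 10⁶ BTU = 58,900,000 BTU
Gas: input = 58,900,000 / 0.92 = 64,021,739 BTU = 640.2 therm → 640.2 × £1.47 = £941.12
Electric: 58,900,000 BTU / 3412 = 17,260 kWh → × £0.221 = £3,815.04
Difference = |£941.12 − £3,815.04| = £2,873.92 ≈ £2874

£2874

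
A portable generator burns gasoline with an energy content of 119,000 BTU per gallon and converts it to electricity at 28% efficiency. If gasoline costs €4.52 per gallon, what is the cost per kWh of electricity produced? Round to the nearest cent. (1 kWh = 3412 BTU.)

€0.46

Electrical output per gallon = 119,000 BTU × 0.28 / 3412 BTU/kWh = 9.766 kWh
Cost per kWh = €4.52 / 9.766 kWh = €0.463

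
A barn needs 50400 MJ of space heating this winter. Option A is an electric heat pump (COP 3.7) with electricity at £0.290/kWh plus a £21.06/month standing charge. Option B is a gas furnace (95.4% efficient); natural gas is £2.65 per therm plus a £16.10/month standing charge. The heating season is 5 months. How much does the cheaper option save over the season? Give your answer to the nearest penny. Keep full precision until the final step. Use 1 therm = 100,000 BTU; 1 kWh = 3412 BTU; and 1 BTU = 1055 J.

£204.81

Heat load = 50400 MJ = 50,400,000,000 J / 1055 = 47,772,512 BTU
Gas: input = 47,772,512 / 0.954 = 50,076,008 BTU = 500.8 therm → 500.8 × £2.65 = £1,327.01; + 5 × £16.10 standing = £1,407.51
Heat pump: 47,772,512 BTU / 3412 = 14,000 kWh heat; / 3.7 = 3,784 kWh in → × £0.290 = £1,097.40; + 5 × £21.06 standing = £1,202.70
Difference = |£1,407.51 − £1,202.70| = £204.81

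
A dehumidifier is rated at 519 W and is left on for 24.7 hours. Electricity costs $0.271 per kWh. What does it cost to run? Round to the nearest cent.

$3.47

Energy = 519 W × 24.7 h = 12,819 Wh = 12.82 kWh
Cost = 12.82 kWh × $0.271/kWh = $3.47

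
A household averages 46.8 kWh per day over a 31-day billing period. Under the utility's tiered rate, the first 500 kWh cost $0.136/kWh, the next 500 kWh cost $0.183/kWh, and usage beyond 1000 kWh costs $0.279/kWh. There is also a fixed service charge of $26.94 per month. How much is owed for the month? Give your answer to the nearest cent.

Usage = 46.8 kWh/day × 31 days = 1450.8 kWh
First 500 kWh × $0.136 = $68.00
Next 500 kWh × $0.183 = $91.50
Remaining 450.8 kWh × $0.279 = $125.77
Energy charge = $285.27; + service $26.94 = $312.21

$312.21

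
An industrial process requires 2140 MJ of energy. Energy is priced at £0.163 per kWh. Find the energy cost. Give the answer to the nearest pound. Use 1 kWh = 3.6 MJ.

2140 MJ × (0.27778 kWh/MJ) = 594.4 kWh
Cost = 594.4 kWh × £0.163/kWh = £96.89 ≈ £97

£97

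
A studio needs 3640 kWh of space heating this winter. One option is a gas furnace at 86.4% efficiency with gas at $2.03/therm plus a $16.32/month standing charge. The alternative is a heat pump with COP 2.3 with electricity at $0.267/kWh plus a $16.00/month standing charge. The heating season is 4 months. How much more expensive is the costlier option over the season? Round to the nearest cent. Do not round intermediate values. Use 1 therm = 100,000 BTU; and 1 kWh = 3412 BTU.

Heat load = 3640 kWh × 3412 = 12,419,680 BTU
Gas: input = 12,419,680 / 0.864 = 14,374,630 BTU = 143.7 therm → 143.7 × $2.03 = $291.80; + 4 × $16.32 standing = $357.08
Heat pump: 12,419,680 BTU / 3412 = 3,640 kWh heat; / 2.3 = 1,583 kWh in → × $0.267 = $422.56; + 4 × $16.00 standing = $486.56
Difference = |$357.08 − $486.56| = $129.47

$129.47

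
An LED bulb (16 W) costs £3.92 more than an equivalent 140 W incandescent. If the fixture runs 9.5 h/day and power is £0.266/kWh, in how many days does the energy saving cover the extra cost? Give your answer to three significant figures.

Power saved = 140 − 16 = 124 W
Daily energy saved = 124 W × 9.5 h = 1178 Wh = 1.178 kWh
Daily savings = 1.178 × £0.266 = £0.3133
Payback = £3.92 / £0.3133 per day = 12.51 days

12.5 days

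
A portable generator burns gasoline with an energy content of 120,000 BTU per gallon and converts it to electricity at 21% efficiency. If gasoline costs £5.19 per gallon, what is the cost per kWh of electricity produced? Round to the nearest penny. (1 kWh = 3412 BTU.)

Electrical output per gallon = 120,000 BTU × 0.21 / 3412 BTU/kWh = 7.386 kWh
Cost per kWh = £5.19 / 7.386 kWh = £0.703

£0.70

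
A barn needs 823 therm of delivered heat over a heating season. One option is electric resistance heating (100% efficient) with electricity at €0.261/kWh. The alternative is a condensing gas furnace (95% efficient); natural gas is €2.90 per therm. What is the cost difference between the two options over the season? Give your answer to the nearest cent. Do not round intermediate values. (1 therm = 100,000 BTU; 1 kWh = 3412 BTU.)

€3783.20

Heat load = 823 therm × 100,000 = 82,300,000 BTU
Gas: input = 82,300,000 / 0.95 = 86,631,579 BTU = 866.3 therm → 866.3 × €2.90 = €2,512.32
Electric: 82,300,000 BTU / 3412 = 24,120 kWh → × €0.261 = €6,295.52
Difference = |€2,512.32 − €6,295.52| = €3,783.20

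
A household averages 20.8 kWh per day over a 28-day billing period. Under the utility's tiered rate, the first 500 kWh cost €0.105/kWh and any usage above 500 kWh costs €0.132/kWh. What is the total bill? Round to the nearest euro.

Usage = 20.8 kWh/day × 28 days = 582.4 kWh
First 500 kWh × €0.105 = €52.50
Remaining 82.4 kWh × €0.132 = €10.88
Total = €63.38 ≈ €63

€63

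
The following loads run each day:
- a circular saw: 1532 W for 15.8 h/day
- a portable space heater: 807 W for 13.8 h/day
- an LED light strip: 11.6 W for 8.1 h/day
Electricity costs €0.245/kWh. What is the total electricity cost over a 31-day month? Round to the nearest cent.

€269.14

circular saw: 1532 W × 15.8 h × 31 d = 750,374 Wh = 750.4 kWh
portable space heater: 807 W × 13.8 h × 31 d = 345,235 Wh = 345.2 kWh
LED light strip: 11.6 W × 8.1 h × 31 d = 2,913 Wh = 2.913 kWh
Total energy = 750.4 + 345.2 + 2.913 = 1,099 kWh
Cost = 1,099 kWh × €0.245 = €269.14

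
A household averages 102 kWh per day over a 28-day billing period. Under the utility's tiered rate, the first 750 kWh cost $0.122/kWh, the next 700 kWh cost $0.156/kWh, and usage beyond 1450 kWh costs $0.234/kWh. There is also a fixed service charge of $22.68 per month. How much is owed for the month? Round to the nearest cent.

$552.38

Usage = 102 kWh/day × 28 days = 2856 kWh
First 750 kWh × $0.122 = $91.50
Next 700 kWh × $0.156 = $109.20
Remaining 1406 kWh × $0.234 = $329.00
Energy charge = $529.70; + service $22.68 = $552.38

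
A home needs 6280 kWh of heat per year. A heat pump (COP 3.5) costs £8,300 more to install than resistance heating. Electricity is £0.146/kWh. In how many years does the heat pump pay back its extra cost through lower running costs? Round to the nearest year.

Resistance: 6280 kWh × £0.146 = £916.88/yr
Heat pump: 6280 / 3.5 = 1794 kWh in → × £0.146 = £261.97/yr
Annual savings = £654.91
Payback = £8,300 / £654.91 = 12.7 years

13 years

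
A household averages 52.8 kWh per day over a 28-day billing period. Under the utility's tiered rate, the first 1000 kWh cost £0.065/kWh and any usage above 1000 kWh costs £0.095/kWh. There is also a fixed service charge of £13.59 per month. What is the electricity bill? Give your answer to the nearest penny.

Usage = 52.8 kWh/day × 28 days = 1478.4 kWh
First 1000 kWh × £0.065 = £65.00
Remaining 478.4 kWh × £0.095 = £45.45
Energy charge = £110.45; + service £13.59 = £124.04

£124.04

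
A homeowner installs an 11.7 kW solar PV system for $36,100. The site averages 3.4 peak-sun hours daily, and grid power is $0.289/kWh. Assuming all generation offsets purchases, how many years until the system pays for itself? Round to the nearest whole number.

Daily generation = 11.7 kW × 3.4 h = 39.78 kWh
Annual generation = 39.78 × 365 = 14520 kWh
Annual savings = 14520 × $0.289 = $4,196.19
Payback = $36,100 / $4,196.19 = 8.6 years

9 years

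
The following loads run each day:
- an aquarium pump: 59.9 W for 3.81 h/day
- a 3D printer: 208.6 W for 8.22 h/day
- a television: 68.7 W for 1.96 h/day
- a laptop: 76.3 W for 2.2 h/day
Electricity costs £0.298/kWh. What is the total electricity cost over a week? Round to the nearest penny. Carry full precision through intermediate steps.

aquarium pump: 59.9 W × 3.81 h × 7 d = 1,598 Wh = 1.598 kWh
3D printer: 208.6 W × 8.22 h × 7 d = 12,003 Wh = 12 kWh
television: 68.7 W × 1.96 h × 7 d = 943 Wh = 0.9426 kWh
laptop: 76.3 W × 2.2 h × 7 d = 1,175 Wh = 1.175 kWh
Total energy = 1.598 + 12 + 0.9426 + 1.175 = 15.72 kWh
Cost = 15.72 kWh × £0.298 = £4.68

£4.68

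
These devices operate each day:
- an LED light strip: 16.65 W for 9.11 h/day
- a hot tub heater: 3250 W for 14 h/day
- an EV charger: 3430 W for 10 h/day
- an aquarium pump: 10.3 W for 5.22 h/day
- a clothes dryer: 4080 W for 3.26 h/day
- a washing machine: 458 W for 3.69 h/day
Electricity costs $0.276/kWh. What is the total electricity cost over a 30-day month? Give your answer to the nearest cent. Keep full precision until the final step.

$786.57

LED light strip: 16.65 W × 9.11 h × 30 d = 4,550 Wh = 4.55 kWh
hot tub heater: 3250 W × 14 h × 30 d = 1,365,000 Wh = 1,365 kWh
EV charger: 3430 W × 10 h × 30 d = 1,029,000 Wh = 1,029 kWh
aquarium pump: 10.3 W × 5.22 h × 30 d = 1,613 Wh = 1.613 kWh
clothes dryer: 4080 W × 3.26 h × 30 d = 399,024 Wh = 399 kWh
washing machine: 458 W × 3.69 h × 30 d = 50,701 Wh = 50.7 kWh
Total energy = 4.55 + 1,365 + 1,029 + 1.613 + 399 + 50.7 = 2,850 kWh
Cost = 2,850 kWh × $0.276 = $786.57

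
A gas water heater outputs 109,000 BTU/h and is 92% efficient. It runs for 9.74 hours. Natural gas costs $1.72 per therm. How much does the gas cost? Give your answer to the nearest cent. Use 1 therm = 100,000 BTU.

Heat delivered = 109,000 BTU/h × 9.74 h = 1,061,660 BTU
Gas input = 1,061,660 / 0.92 = 1,153,978 BTU
= 1,153,978 / 100,000 = 11.54 therm
Cost = 11.54 × $1.72/therm = $19.85

$19.85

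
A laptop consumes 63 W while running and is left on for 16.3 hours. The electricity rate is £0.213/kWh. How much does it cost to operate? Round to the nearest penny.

£0.22

Energy = 63 W × 16.3 h = 1,027 Wh = 1.027 kWh
Cost = 1.027 kWh × £0.213/kWh = £0.22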